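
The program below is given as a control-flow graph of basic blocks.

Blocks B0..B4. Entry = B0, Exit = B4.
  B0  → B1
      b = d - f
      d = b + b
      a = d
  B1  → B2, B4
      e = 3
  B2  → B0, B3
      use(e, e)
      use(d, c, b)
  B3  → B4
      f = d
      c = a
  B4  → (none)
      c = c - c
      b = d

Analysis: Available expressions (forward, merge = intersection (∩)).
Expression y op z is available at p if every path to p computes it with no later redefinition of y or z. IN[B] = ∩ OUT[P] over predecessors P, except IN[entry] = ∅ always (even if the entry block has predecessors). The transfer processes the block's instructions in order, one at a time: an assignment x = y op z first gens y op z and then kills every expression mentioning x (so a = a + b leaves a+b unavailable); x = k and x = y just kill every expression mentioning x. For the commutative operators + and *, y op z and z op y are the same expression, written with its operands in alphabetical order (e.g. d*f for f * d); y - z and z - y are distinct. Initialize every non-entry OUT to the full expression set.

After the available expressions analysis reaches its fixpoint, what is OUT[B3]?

Fixpoint table:
  B0:  IN={}  OUT={b+b}
  B1:  IN={b+b}  OUT={b+b}
  B2:  IN={b+b}  OUT={b+b}
  B3:  IN={b+b}  OUT={b+b}
  B4:  IN={b+b}  OUT={}

Merge at B3: IN[B3] = OUT[B2] = {b+b}
Applying B3's transfer function to that IN value gives OUT[B3] (row B3 above).

Answer: {b+b}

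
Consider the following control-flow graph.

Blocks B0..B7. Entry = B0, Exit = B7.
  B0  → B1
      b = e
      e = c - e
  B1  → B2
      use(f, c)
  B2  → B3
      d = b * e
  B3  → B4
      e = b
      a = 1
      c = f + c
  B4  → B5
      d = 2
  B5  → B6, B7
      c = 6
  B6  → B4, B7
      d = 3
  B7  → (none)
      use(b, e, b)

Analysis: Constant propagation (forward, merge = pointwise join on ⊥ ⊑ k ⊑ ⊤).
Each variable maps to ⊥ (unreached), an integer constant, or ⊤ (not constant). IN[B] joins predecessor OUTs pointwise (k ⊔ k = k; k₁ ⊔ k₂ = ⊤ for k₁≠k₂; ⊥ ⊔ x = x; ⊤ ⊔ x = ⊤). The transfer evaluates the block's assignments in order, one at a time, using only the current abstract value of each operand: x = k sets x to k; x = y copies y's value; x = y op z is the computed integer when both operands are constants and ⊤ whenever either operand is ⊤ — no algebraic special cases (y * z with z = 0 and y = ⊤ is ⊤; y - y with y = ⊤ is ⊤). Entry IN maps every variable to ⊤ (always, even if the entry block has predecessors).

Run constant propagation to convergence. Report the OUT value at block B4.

Converged values:
  B0:  IN=(all ⊤)  OUT=(all ⊤)
  B1:  IN=(all ⊤)  OUT=(all ⊤)
  B2:  IN=(all ⊤)  OUT=(all ⊤)
  B3:  IN=(all ⊤)  OUT={a:1; rest ⊤}
  B4:  IN={a:1; rest ⊤}  OUT={a:1, d:2; rest ⊤}
  B5:  IN={a:1, d:2; rest ⊤}  OUT={a:1, c:6, d:2; rest ⊤}
  B6:  IN={a:1, c:6, d:2; rest ⊤}  OUT={a:1, c:6, d:3; rest ⊤}
  B7:  IN={a:1, c:6; rest ⊤}  OUT={a:1, c:6; rest ⊤}

Merge at B4: IN[B4] = OUT[B3] ⊔ OUT[B6] = {a: 1, b: ⊤, c: ⊤, d: ⊤, e: ⊤, f: ⊤}
Applying B4's transfer function to that IN value gives OUT[B4] (row B4 above).

Answer: {a: 1, b: ⊤, c: ⊤, d: 2, e: ⊤, f: ⊤}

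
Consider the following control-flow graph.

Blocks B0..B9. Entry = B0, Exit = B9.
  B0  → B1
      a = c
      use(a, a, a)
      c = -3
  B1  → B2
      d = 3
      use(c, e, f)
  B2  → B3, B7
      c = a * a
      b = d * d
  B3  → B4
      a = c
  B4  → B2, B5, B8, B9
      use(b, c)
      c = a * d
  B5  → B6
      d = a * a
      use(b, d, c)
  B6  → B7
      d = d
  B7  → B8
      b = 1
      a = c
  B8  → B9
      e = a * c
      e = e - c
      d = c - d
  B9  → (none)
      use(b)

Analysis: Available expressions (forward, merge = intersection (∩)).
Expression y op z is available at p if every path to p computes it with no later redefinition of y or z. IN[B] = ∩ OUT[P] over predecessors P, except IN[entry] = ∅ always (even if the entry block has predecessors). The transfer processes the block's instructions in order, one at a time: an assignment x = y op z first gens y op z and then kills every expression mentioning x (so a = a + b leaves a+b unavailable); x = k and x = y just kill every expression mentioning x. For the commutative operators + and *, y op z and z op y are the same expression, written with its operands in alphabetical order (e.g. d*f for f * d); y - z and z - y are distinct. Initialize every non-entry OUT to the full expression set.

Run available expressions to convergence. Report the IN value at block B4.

Answer: {d*d}

Derivation:
Per-block solution:
  B0:  IN={}  OUT={}
  B1:  IN={}  OUT={}
  B2:  IN={}  OUT={a*a, d*d}
  B3:  IN={a*a, d*d}  OUT={d*d}
  B4:  IN={d*d}  OUT={a*d, d*d}
  B5:  IN={a*d, d*d}  OUT={a*a}
  B6:  IN={a*a}  OUT={a*a}
  B7:  IN={a*a}  OUT={}
  B8:  IN={}  OUT={a*c}
  B9:  IN={}  OUT={}

Merge at B4: IN[B4] = OUT[B3] = {d*d}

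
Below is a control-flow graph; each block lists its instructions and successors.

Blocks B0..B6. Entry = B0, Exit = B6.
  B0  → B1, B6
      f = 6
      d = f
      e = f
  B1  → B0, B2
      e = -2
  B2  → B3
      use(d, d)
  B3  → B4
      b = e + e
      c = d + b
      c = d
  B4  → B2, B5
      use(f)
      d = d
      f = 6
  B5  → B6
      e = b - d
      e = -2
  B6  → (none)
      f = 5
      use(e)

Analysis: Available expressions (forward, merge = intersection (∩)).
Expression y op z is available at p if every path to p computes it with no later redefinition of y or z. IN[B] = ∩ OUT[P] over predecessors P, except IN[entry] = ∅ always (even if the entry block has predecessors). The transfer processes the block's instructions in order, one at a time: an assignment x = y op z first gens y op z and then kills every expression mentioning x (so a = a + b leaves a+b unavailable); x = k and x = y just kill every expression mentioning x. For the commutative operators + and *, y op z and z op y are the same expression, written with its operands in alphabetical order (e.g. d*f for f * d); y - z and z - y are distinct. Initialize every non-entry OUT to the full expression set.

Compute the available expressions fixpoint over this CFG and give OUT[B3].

Converged values:
  B0:   IN={}   OUT={}
  B1:   IN={}   OUT={}
  B2:   IN={}   OUT={}
  B3:   IN={}   OUT={b+d, e+e}
  B4:   IN={b+d, e+e}   OUT={e+e}
  B5:   IN={e+e}   OUT={b-d}
  B6:   IN={}   OUT={}

Merge at B3: IN[B3] = OUT[B2] = {}
Applying B3's transfer function to that IN value gives OUT[B3] (row B3 above).

Answer: {b+d, e+e}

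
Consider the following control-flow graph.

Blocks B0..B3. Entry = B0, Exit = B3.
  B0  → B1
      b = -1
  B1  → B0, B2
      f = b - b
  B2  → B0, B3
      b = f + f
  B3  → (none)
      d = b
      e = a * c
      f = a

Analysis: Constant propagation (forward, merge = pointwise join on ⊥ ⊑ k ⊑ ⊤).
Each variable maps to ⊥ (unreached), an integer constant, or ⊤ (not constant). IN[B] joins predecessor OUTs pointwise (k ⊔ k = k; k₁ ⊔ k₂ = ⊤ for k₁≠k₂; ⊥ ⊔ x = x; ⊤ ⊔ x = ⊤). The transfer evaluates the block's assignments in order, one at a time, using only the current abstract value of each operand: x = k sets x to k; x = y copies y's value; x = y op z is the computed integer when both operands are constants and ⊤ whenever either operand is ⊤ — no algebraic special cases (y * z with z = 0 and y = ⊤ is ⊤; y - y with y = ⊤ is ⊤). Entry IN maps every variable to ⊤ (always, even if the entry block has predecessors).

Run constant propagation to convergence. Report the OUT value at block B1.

Answer: {a: ⊤, b: -1, c: ⊤, d: ⊤, e: ⊤, f: 0}

Trace:
Fixpoint table:
  B0: | IN=(all ⊤) | OUT={b:-1; rest ⊤}
  B1: | IN={b:-1; rest ⊤} | OUT={b:-1, f:0; rest ⊤}
  B2: | IN={b:-1, f:0; rest ⊤} | OUT={b:0, f:0; rest ⊤}
  B3: | IN={b:0, f:0; rest ⊤} | OUT={b:0, d:0; rest ⊤}

Merge at B1: IN[B1] = OUT[B0] = {a: ⊤, b: -1, c: ⊤, d: ⊤, e: ⊤, f: ⊤}
Applying B1's transfer function to that IN value gives OUT[B1] (row B1 above).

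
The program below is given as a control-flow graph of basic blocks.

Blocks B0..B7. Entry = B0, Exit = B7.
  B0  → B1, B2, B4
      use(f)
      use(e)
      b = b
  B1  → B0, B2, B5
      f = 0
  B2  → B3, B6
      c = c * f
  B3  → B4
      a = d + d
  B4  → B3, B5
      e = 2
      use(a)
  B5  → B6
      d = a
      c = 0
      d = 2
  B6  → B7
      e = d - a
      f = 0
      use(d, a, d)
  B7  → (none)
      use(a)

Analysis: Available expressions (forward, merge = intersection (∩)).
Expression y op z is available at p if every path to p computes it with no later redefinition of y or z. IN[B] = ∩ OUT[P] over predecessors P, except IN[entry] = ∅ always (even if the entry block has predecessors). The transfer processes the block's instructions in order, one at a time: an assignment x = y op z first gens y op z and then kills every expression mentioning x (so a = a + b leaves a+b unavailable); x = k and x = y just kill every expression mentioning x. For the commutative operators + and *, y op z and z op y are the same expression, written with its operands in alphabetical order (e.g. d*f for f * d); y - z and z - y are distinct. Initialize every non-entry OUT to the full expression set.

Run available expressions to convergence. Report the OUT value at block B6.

Answer: {d-a}

Derivation:
Fixpoint table:
  B0:  IN={}  OUT={}
  B1:  IN={}  OUT={}
  B2:  IN={}  OUT={}
  B3:  IN={}  OUT={d+d}
  B4:  IN={}  OUT={}
  B5:  IN={}  OUT={}
  B6:  IN={}  OUT={d-a}
  B7:  IN={d-a}  OUT={d-a}

Merge at B6: IN[B6] = OUT[B2] ∩ OUT[B5] = {}
Applying B6's transfer function to that IN value gives OUT[B6] (row B6 above).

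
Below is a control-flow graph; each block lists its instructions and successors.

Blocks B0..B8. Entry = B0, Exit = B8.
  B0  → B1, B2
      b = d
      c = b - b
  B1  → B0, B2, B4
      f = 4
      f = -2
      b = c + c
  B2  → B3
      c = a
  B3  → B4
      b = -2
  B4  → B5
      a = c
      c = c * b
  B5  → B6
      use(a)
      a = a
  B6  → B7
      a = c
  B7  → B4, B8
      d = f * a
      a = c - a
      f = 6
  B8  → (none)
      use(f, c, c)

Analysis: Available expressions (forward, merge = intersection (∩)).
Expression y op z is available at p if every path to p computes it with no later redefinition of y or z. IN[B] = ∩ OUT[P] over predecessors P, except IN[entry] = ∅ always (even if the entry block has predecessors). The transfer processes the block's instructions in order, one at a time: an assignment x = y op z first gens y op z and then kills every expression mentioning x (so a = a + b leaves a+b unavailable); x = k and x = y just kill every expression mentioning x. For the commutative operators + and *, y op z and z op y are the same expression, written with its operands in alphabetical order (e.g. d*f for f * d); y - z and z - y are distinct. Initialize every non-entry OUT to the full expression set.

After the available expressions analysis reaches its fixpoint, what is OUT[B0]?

Answer: {b-b}

Working:
Converged values:
  B0:   IN={}   OUT={b-b}
  B1:   IN={b-b}   OUT={c+c}
  B2:   IN={}   OUT={}
  B3:   IN={}   OUT={}
  B4:   IN={}   OUT={}
  B5:   IN={}   OUT={}
  B6:   IN={}   OUT={}
  B7:   IN={}   OUT={}
  B8:   IN={}   OUT={}

Merge at B0 (entry node, so the boundary value {} is joined with the incoming edge(s)): IN[B0] = {} ∩ OUT[B1] = {}
Applying B0's transfer function to that IN value gives OUT[B0] (row B0 above).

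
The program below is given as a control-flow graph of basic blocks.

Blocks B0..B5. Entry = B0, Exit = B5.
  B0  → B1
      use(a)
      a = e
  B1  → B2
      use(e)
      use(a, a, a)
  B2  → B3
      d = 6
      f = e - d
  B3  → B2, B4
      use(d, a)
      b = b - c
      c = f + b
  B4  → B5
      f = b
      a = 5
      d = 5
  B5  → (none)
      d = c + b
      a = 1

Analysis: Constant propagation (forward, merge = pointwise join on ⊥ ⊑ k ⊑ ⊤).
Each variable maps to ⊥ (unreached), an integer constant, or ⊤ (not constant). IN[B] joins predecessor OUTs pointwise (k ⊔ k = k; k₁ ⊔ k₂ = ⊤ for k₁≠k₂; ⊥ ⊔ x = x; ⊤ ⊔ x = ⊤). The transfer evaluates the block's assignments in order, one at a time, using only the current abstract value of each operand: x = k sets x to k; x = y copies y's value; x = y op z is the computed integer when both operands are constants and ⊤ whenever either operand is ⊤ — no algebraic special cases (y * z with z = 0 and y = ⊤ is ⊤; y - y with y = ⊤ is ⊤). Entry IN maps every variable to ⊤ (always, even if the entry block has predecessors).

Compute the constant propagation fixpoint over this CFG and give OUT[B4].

Per-block solution:
  B0: | IN=(all ⊤) | OUT=(all ⊤)
  B1: | IN=(all ⊤) | OUT=(all ⊤)
  B2: | IN=(all ⊤) | OUT={d:6; rest ⊤}
  B3: | IN={d:6; rest ⊤} | OUT={d:6; rest ⊤}
  B4: | IN={d:6; rest ⊤} | OUT={a:5, d:5; rest ⊤}
  B5: | IN={a:5, d:5; rest ⊤} | OUT={a:1; rest ⊤}

Merge at B4: IN[B4] = OUT[B3] = {a: ⊤, b: ⊤, c: ⊤, d: 6, e: ⊤, f: ⊤}
Applying B4's transfer function to that IN value gives OUT[B4] (row B4 above).

Answer: {a: 5, b: ⊤, c: ⊤, d: 5, e: ⊤, f: ⊤}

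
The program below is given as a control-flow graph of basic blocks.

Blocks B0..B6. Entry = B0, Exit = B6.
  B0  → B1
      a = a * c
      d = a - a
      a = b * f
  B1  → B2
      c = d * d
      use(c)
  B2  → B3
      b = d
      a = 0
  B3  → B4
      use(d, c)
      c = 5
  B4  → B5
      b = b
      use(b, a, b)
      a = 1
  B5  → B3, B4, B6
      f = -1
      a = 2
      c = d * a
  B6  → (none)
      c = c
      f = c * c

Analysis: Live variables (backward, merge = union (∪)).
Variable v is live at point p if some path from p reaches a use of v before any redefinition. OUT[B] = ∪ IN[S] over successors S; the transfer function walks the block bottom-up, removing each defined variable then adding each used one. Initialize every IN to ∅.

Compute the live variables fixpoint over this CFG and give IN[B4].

Answer: {a, b, d}

Working:
Converged values:
  B0: | IN={a, b, c, f} | OUT={d}
  B1: | IN={d} | OUT={c, d}
  B2: | IN={c, d} | OUT={a, b, c, d}
  B3: | IN={a, b, c, d} | OUT={a, b, d}
  B4: | IN={a, b, d} | OUT={b, d}
  B5: | IN={b, d} | OUT={a, b, c, d}
  B6: | IN={c} | OUT={}

Merge at B4: OUT[B4] = IN[B5] = {b, d}
Applying B4's transfer function to that OUT value gives IN[B4] (row B4 above).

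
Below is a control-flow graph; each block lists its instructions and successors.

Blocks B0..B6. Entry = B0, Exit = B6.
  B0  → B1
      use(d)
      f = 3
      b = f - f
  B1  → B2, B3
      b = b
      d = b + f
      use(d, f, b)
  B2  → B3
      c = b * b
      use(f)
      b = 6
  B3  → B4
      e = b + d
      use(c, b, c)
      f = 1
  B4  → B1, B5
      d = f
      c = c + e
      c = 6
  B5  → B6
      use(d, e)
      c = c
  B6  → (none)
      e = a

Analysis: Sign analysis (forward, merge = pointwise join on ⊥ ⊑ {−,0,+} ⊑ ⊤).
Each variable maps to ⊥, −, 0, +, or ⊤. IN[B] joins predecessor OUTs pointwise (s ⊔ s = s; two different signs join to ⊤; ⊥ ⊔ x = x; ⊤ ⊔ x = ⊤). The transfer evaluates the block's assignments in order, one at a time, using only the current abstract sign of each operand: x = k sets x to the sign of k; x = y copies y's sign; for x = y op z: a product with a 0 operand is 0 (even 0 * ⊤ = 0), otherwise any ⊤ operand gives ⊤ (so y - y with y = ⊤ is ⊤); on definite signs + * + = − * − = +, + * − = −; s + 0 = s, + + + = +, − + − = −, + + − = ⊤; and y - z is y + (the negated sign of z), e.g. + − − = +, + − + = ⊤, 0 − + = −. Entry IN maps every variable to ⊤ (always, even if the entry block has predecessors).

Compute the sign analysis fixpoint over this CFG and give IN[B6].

Fixpoint table:
  B0:  IN=(all ⊤)  OUT={f:+; rest ⊤}
  B1:  IN={f:+; rest ⊤}  OUT={f:+; rest ⊤}
  B2:  IN={f:+; rest ⊤}  OUT={b:+, f:+; rest ⊤}
  B3:  IN={f:+; rest ⊤}  OUT={f:+; rest ⊤}
  B4:  IN={f:+; rest ⊤}  OUT={c:+, d:+, f:+; rest ⊤}
  B5:  IN={c:+, d:+, f:+; rest ⊤}  OUT={c:+, d:+, f:+; rest ⊤}
  B6:  IN={c:+, d:+, f:+; rest ⊤}  OUT={c:+, d:+, f:+; rest ⊤}

Merge at B6: IN[B6] = OUT[B5] = {a: ⊤, b: ⊤, c: +, d: +, e: ⊤, f: +}

Answer: {a: ⊤, b: ⊤, c: +, d: +, e: ⊤, f: +}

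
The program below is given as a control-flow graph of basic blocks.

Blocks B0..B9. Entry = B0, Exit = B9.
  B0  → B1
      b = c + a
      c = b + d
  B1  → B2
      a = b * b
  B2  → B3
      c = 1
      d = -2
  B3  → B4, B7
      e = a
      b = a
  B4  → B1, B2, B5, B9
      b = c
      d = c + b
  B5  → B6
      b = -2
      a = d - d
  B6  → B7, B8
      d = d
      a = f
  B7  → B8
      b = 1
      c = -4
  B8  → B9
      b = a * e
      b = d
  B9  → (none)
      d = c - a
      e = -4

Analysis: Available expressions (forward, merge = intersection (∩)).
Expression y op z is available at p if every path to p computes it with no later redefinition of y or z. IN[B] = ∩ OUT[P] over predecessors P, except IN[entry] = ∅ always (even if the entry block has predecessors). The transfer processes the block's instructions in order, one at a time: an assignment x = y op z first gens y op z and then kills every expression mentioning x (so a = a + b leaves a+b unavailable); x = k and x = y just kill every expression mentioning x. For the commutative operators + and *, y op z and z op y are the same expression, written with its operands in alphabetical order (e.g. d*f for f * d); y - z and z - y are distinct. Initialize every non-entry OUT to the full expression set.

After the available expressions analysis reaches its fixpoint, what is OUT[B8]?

Answer: {a*e}

Derivation:
Converged values:
  B0: | IN={} | OUT={b+d}
  B1: | IN={} | OUT={b*b}
  B2: | IN={} | OUT={}
  B3: | IN={} | OUT={}
  B4: | IN={} | OUT={b+c}
  B5: | IN={b+c} | OUT={d-d}
  B6: | IN={d-d} | OUT={}
  B7: | IN={} | OUT={}
  B8: | IN={} | OUT={a*e}
  B9: | IN={} | OUT={c-a}

Merge at B8: IN[B8] = OUT[B6] ∩ OUT[B7] = {}
Applying B8's transfer function to that IN value gives OUT[B8] (row B8 above).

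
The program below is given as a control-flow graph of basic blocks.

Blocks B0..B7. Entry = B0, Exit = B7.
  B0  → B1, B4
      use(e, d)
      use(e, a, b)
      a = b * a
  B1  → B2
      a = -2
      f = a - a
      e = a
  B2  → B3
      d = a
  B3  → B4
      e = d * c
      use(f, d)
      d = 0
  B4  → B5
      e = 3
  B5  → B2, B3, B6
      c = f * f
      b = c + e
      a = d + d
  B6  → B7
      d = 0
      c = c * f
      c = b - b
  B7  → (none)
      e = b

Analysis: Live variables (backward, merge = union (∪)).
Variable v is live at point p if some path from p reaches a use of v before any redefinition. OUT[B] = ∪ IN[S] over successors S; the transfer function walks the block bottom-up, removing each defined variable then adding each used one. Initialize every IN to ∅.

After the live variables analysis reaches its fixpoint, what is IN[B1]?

Answer: {c}

Working:
Fixpoint table:
  B0:   IN={a, b, c, d, e, f}   OUT={c, d, f}
  B1:   IN={c}   OUT={a, c, f}
  B2:   IN={a, c, f}   OUT={c, d, f}
  B3:   IN={c, d, f}   OUT={d, f}
  B4:   IN={d, f}   OUT={d, e, f}
  B5:   IN={d, e, f}   OUT={a, b, c, d, f}
  B6:   IN={b, c, f}   OUT={b}
  B7:   IN={b}   OUT={}

Merge at B1: OUT[B1] = IN[B2] = {a, c, f}
Applying B1's transfer function to that OUT value gives IN[B1] (row B1 above).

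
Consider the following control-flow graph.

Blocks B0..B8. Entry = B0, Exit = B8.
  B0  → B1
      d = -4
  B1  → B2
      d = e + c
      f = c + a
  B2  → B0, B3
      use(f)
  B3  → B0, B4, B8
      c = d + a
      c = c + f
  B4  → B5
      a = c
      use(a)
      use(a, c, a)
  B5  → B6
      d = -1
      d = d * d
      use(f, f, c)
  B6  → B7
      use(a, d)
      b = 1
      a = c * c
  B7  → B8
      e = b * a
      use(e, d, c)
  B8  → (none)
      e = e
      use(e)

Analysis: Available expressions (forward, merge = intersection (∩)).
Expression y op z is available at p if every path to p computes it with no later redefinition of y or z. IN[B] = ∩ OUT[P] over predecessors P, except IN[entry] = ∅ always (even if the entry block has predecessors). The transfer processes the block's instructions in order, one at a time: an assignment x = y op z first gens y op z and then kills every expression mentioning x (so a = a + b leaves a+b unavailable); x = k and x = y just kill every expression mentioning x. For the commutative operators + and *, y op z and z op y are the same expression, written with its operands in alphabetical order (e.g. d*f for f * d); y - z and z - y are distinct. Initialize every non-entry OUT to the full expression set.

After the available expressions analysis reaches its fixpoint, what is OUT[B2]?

Fixpoint table:
  B0: | IN={} | OUT={}
  B1: | IN={} | OUT={a+c, c+e}
  B2: | IN={a+c, c+e} | OUT={a+c, c+e}
  B3: | IN={a+c, c+e} | OUT={a+d}
  B4: | IN={a+d} | OUT={}
  B5: | IN={} | OUT={}
  B6: | IN={} | OUT={c*c}
  B7: | IN={c*c} | OUT={a*b, c*c}
  B8: | IN={} | OUT={}

Merge at B2: IN[B2] = OUT[B1] = {a+c, c+e}
Applying B2's transfer function to that IN value gives OUT[B2] (row B2 above).

Answer: {a+c, c+e}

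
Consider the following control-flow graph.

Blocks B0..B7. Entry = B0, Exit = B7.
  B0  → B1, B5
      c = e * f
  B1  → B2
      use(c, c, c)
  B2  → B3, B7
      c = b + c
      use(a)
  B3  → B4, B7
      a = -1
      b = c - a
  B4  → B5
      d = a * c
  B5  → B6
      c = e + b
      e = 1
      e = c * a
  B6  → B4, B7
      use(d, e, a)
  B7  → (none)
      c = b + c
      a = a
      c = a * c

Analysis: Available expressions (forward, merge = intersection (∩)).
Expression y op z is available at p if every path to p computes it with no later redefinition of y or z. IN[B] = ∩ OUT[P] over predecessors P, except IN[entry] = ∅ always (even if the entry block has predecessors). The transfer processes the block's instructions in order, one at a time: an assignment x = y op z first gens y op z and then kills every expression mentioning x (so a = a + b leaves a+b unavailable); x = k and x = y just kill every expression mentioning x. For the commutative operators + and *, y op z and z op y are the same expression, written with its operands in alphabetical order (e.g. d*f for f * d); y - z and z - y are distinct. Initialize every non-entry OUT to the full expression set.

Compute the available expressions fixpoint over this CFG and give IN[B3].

Converged values:
  B0:  IN={}  OUT={e*f}
  B1:  IN={e*f}  OUT={e*f}
  B2:  IN={e*f}  OUT={e*f}
  B3:  IN={e*f}  OUT={c-a, e*f}
  B4:  IN={}  OUT={a*c}
  B5:  IN={}  OUT={a*c}
  B6:  IN={a*c}  OUT={a*c}
  B7:  IN={}  OUT={}

Merge at B3: IN[B3] = OUT[B2] = {e*f}

Answer: {e*f}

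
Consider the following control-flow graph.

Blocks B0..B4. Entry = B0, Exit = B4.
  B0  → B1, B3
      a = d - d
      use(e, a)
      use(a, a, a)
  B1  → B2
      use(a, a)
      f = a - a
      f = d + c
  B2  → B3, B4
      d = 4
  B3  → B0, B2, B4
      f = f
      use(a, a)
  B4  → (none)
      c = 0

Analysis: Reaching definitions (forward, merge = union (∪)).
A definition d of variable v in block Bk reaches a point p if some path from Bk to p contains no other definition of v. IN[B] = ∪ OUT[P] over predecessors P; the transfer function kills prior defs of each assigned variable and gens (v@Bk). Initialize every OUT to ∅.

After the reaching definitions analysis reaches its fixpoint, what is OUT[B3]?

Answer: {a@B0, d@B2, f@B3}

Derivation:
Fixpoint table:
  B0:  IN={a@B0, d@B2, f@B3}  OUT={a@B0, d@B2, f@B3}
  B1:  IN={a@B0, d@B2, f@B3}  OUT={a@B0, d@B2, f@B1}
  B2:  IN={a@B0, d@B2, f@B1, f@B3}  OUT={a@B0, d@B2, f@B1, f@B3}
  B3:  IN={a@B0, d@B2, f@B1, f@B3}  OUT={a@B0, d@B2, f@B3}
  B4:  IN={a@B0, d@B2, f@B1, f@B3}  OUT={a@B0, c@B4, d@B2, f@B1, f@B3}

Merge at B3: IN[B3] = OUT[B0] ⊔ OUT[B2] = {a@B0, d@B2, f@B1, f@B3}
Applying B3's transfer function to that IN value gives OUT[B3] (row B3 above).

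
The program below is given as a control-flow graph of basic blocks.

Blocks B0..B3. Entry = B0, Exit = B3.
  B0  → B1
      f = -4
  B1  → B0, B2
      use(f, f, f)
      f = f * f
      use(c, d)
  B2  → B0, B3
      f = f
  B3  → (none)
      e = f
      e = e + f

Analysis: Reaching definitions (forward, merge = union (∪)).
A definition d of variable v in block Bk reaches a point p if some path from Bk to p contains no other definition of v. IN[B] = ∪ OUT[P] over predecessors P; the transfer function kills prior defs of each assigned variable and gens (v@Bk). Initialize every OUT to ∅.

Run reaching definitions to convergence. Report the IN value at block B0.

Answer: {f@B1, f@B2}

Trace:
Fixpoint table:
  B0: | IN={f@B1, f@B2} | OUT={f@B0}
  B1: | IN={f@B0} | OUT={f@B1}
  B2: | IN={f@B1} | OUT={f@B2}
  B3: | IN={f@B2} | OUT={e@B3, f@B2}

Merge at B0 (entry node, so the boundary value {} is joined with the incoming edge(s)): IN[B0] = {} ⊔ OUT[B1] ⊔ OUT[B2] = {f@B1, f@B2}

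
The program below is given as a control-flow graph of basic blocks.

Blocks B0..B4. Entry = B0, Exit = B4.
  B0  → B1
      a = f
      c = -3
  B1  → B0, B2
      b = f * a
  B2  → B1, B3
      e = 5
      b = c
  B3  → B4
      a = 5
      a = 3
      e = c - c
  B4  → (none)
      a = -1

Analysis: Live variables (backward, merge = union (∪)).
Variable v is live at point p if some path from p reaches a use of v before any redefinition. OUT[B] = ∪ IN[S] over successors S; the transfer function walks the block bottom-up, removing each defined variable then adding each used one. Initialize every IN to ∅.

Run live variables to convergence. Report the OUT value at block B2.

Converged values:
  B0:   IN={f}   OUT={a, c, f}
  B1:   IN={a, c, f}   OUT={a, c, f}
  B2:   IN={a, c, f}   OUT={a, c, f}
  B3:   IN={c}   OUT={}
  B4:   IN={}   OUT={}

Merge at B2: OUT[B2] = IN[B1] ⊔ IN[B3] = {a, c, f}

Answer: {a, c, f}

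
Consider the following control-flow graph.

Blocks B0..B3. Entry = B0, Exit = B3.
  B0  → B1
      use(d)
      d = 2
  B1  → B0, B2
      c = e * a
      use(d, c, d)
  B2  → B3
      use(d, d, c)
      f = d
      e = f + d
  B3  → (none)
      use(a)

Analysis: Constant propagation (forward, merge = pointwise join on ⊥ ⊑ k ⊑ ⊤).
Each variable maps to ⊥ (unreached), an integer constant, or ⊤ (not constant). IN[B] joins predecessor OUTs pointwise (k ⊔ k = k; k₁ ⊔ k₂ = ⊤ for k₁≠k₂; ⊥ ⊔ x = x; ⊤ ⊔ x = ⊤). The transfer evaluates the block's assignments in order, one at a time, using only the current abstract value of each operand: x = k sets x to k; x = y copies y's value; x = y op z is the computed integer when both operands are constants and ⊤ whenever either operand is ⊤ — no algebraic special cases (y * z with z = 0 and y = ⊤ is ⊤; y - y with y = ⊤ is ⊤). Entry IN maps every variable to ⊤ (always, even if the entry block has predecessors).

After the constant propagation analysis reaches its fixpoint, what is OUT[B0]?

Answer: {a: ⊤, b: ⊤, c: ⊤, d: 2, e: ⊤, f: ⊤}

Working:
Fixpoint table:
  B0: | IN=(all ⊤) | OUT={d:2; rest ⊤}
  B1: | IN={d:2; rest ⊤} | OUT={d:2; rest ⊤}
  B2: | IN={d:2; rest ⊤} | OUT={d:2, e:4, f:2; rest ⊤}
  B3: | IN={d:2, e:4, f:2; rest ⊤} | OUT={d:2, e:4, f:2; rest ⊤}

Merge at B0 (entry node, so the boundary value (all ⊤) is joined with the incoming edge(s)): IN[B0] = (all ⊤) ⊔ OUT[B1] = {a: ⊤, b: ⊤, c: ⊤, d: ⊤, e: ⊤, f: ⊤}
Applying B0's transfer function to that IN value gives OUT[B0] (row B0 above).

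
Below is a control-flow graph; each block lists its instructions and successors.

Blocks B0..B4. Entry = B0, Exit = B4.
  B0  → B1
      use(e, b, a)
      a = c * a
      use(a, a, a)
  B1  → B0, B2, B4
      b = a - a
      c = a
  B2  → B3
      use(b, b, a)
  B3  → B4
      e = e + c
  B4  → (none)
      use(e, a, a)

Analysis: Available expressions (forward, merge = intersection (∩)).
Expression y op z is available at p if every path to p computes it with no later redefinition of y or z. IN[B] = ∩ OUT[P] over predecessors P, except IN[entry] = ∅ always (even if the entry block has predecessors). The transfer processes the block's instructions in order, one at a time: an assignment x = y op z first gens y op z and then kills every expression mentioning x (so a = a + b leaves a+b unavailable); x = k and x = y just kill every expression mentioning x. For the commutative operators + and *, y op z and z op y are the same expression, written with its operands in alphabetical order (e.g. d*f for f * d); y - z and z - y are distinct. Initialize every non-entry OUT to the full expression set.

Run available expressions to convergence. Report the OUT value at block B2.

Fixpoint table:
  B0:  IN={}  OUT={}
  B1:  IN={}  OUT={a-a}
  B2:  IN={a-a}  OUT={a-a}
  B3:  IN={a-a}  OUT={a-a}
  B4:  IN={a-a}  OUT={a-a}

Merge at B2: IN[B2] = OUT[B1] = {a-a}
Applying B2's transfer function to that IN value gives OUT[B2] (row B2 above).

Answer: {a-a}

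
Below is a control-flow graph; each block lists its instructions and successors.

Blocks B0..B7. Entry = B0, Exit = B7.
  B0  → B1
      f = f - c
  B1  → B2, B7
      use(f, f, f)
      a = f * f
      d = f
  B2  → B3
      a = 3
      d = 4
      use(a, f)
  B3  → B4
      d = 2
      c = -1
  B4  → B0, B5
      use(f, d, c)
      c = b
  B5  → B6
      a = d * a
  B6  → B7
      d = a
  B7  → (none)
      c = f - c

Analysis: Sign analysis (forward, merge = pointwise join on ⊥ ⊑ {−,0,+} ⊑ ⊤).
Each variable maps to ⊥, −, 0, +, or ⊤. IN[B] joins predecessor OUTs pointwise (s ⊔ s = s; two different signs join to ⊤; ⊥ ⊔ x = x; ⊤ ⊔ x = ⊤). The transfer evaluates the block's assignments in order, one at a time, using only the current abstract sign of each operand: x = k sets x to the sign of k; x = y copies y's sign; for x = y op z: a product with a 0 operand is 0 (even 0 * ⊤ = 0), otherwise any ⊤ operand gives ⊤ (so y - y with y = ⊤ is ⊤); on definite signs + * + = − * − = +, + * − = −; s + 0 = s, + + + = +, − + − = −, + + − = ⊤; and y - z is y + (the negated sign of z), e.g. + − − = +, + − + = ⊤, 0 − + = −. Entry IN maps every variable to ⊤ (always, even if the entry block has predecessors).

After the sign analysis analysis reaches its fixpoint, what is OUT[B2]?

Per-block solution:
  B0: | IN=(all ⊤) | OUT=(all ⊤)
  B1: | IN=(all ⊤) | OUT=(all ⊤)
  B2: | IN=(all ⊤) | OUT={a:+, d:+; rest ⊤}
  B3: | IN={a:+, d:+; rest ⊤} | OUT={a:+, c:-, d:+; rest ⊤}
  B4: | IN={a:+, c:-, d:+; rest ⊤} | OUT={a:+, d:+; rest ⊤}
  B5: | IN={a:+, d:+; rest ⊤} | OUT={a:+, d:+; rest ⊤}
  B6: | IN={a:+, d:+; rest ⊤} | OUT={a:+, d:+; rest ⊤}
  B7: | IN=(all ⊤) | OUT=(all ⊤)

Merge at B2: IN[B2] = OUT[B1] = {a: ⊤, b: ⊤, c: ⊤, d: ⊤, e: ⊤, f: ⊤}
Applying B2's transfer function to that IN value gives OUT[B2] (row B2 above).

Answer: {a: +, b: ⊤, c: ⊤, d: +, e: ⊤, f: ⊤}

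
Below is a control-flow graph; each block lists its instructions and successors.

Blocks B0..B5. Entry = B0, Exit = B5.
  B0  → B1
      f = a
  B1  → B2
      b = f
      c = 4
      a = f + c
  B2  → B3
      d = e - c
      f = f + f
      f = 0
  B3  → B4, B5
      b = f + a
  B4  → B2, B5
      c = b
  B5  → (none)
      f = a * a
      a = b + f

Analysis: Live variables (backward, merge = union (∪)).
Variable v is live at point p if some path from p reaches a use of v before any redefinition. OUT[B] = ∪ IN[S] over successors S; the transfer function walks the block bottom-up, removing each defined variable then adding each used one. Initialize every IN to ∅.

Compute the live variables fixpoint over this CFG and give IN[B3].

Per-block solution:
  B0: | IN={a, e} | OUT={e, f}
  B1: | IN={e, f} | OUT={a, c, e, f}
  B2: | IN={a, c, e, f} | OUT={a, e, f}
  B3: | IN={a, e, f} | OUT={a, b, e, f}
  B4: | IN={a, b, e, f} | OUT={a, b, c, e, f}
  B5: | IN={a, b} | OUT={}

Merge at B3: OUT[B3] = IN[B4] ⊔ IN[B5] = {a, b, e, f}
Applying B3's transfer function to that OUT value gives IN[B3] (row B3 above).

Answer: {a, e, f}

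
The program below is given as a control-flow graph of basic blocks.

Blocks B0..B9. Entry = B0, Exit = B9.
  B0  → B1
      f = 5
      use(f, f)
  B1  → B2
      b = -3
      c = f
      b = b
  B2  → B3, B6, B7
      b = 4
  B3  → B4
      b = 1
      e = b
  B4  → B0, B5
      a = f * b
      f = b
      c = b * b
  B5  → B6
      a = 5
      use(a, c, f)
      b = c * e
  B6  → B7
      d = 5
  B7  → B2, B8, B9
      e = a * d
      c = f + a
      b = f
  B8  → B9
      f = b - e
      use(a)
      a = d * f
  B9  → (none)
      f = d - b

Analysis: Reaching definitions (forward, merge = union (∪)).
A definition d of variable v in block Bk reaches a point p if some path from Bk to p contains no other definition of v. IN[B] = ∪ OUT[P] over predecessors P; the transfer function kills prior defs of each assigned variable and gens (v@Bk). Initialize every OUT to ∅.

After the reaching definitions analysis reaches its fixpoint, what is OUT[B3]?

Answer: {a@B4, a@B5, b@B3, c@B1, c@B7, d@B6, e@B3, f@B0, f@B4}

Trace:
Converged values:
  B0:   IN={a@B4, b@B3, c@B4, d@B6, e@B3, f@B4}   OUT={a@B4, b@B3, c@B4, d@B6, e@B3, f@B0}
  B1:   IN={a@B4, b@B3, c@B4, d@B6, e@B3, f@B0}   OUT={a@B4, b@B1, c@B1, d@B6, e@B3, f@B0}
  B2:   IN={a@B4, a@B5, b@B1, b@B7, c@B1, c@B7, d@B6, e@B3, e@B7, f@B0, f@B4}   OUT={a@B4, a@B5, b@B2, c@B1, c@B7, d@B6, e@B3, e@B7, f@B0, f@B4}
  B3:   IN={a@B4, a@B5, b@B2, c@B1, c@B7, d@B6, e@B3, e@B7, f@B0, f@B4}   OUT={a@B4, a@B5, b@B3, c@B1, c@B7, d@B6, e@B3, f@B0, f@B4}
  B4:   IN={a@B4, a@B5, b@B3, c@B1, c@B7, d@B6, e@B3, f@B0, f@B4}   OUT={a@B4, b@B3, c@B4, d@B6, e@B3, f@B4}
  B5:   IN={a@B4, b@B3, c@B4, d@B6, e@B3, f@B4}   OUT={a@B5, b@B5, c@B4, d@B6, e@B3, f@B4}
  B6:   IN={a@B4, a@B5, b@B2, b@B5, c@B1, c@B4, c@B7, d@B6, e@B3, e@B7, f@B0, f@B4}   OUT={a@B4, a@B5, b@B2, b@B5, c@B1, c@B4, c@B7, d@B6, e@B3, e@B7, f@B0, f@B4}
  B7:   IN={a@B4, a@B5, b@B2, b@B5, c@B1, c@B4, c@B7, d@B6, e@B3, e@B7, f@B0, f@B4}   OUT={a@B4, a@B5, b@B7, c@B7, d@B6, e@B7, f@B0, f@B4}
  B8:   IN={a@B4, a@B5, b@B7, c@B7, d@B6, e@B7, f@B0, f@B4}   OUT={a@B8, b@B7, c@B7, d@B6, e@B7, f@B8}
  B9:   IN={a@B4, a@B5, a@B8, b@B7, c@B7, d@B6, e@B7, f@B0, f@B4, f@B8}   OUT={a@B4, a@B5, a@B8, b@B7, c@B7, d@B6, e@B7, f@B9}

Merge at B3: IN[B3] = OUT[B2] = {a@B4, a@B5, b@B2, c@B1, c@B7, d@B6, e@B3, e@B7, f@B0, f@B4}
Applying B3's transfer function to that IN value gives OUT[B3] (row B3 above).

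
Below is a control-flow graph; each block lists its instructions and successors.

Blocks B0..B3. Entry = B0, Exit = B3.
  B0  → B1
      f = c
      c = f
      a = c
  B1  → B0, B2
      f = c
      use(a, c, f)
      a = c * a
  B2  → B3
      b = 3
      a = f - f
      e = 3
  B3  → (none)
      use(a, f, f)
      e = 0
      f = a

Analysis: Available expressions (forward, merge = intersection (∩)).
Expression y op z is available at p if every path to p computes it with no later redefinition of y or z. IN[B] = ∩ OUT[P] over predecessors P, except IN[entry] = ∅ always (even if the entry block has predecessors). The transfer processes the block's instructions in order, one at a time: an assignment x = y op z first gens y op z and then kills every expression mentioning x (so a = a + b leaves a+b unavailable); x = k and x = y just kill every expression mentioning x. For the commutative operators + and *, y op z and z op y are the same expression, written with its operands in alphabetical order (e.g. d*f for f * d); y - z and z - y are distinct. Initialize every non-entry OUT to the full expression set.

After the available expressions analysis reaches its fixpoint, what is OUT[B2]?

Converged values:
  B0:  IN={}  OUT={}
  B1:  IN={}  OUT={}
  B2:  IN={}  OUT={f-f}
  B3:  IN={f-f}  OUT={}

Merge at B2: IN[B2] = OUT[B1] = {}
Applying B2's transfer function to that IN value gives OUT[B2] (row B2 above).

Answer: {f-f}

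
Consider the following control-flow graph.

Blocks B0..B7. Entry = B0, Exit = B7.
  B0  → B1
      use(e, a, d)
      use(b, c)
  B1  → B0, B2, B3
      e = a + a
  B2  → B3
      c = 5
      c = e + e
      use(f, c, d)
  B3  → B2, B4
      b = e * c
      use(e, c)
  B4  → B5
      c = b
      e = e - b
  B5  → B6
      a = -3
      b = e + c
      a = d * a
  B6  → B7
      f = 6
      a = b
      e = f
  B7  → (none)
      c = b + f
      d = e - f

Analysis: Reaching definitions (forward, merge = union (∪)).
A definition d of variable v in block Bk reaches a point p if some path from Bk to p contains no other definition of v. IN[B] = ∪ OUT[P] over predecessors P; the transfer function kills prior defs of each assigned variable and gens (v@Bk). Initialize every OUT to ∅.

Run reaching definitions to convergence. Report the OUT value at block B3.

Fixpoint table:
  B0:   IN={e@B1}   OUT={e@B1}
  B1:   IN={e@B1}   OUT={e@B1}
  B2:   IN={b@B3, c@B2, e@B1}   OUT={b@B3, c@B2, e@B1}
  B3:   IN={b@B3, c@B2, e@B1}   OUT={b@B3, c@B2, e@B1}
  B4:   IN={b@B3, c@B2, e@B1}   OUT={b@B3, c@B4, e@B4}
  B5:   IN={b@B3, c@B4, e@B4}   OUT={a@B5, b@B5, c@B4, e@B4}
  B6:   IN={a@B5, b@B5, c@B4, e@B4}   OUT={a@B6, b@B5, c@B4, e@B6, f@B6}
  B7:   IN={a@B6, b@B5, c@B4, e@B6, f@B6}   OUT={a@B6, b@B5, c@B7, d@B7, e@B6, f@B6}

Merge at B3: IN[B3] = OUT[B1] ⊔ OUT[B2] = {b@B3, c@B2, e@B1}
Applying B3's transfer function to that IN value gives OUT[B3] (row B3 above).

Answer: {b@B3, c@B2, e@B1}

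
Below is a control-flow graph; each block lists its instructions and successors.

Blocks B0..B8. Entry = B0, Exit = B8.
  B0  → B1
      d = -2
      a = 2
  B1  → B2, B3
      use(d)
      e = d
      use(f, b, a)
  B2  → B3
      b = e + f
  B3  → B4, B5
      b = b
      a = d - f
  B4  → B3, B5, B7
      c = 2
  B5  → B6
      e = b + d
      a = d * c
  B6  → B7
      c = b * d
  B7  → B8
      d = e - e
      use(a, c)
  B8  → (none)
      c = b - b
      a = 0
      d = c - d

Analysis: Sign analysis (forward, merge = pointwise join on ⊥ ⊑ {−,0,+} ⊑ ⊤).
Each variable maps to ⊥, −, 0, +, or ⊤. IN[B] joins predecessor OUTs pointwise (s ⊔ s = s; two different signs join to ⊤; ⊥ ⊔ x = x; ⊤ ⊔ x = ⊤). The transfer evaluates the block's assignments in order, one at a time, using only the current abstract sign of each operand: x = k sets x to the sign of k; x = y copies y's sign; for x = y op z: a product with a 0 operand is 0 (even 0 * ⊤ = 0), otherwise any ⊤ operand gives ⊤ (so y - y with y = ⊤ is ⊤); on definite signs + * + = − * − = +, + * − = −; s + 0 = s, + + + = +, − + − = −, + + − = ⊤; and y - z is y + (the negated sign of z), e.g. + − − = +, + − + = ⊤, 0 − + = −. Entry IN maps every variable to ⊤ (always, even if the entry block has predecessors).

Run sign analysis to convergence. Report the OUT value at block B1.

Per-block solution:
  B0:  IN=(all ⊤)  OUT={a:+, d:-; rest ⊤}
  B1:  IN={a:+, d:-; rest ⊤}  OUT={a:+, d:-, e:-; rest ⊤}
  B2:  IN={a:+, d:-, e:-; rest ⊤}  OUT={a:+, d:-, e:-; rest ⊤}
  B3:  IN={d:-, e:-; rest ⊤}  OUT={d:-, e:-; rest ⊤}
  B4:  IN={d:-, e:-; rest ⊤}  OUT={c:+, d:-, e:-; rest ⊤}
  B5:  IN={d:-, e:-; rest ⊤}  OUT={d:-; rest ⊤}
  B6:  IN={d:-; rest ⊤}  OUT={d:-; rest ⊤}
  B7:  IN={d:-; rest ⊤}  OUT=(all ⊤)
  B8:  IN=(all ⊤)  OUT={a:0; rest ⊤}

Merge at B1: IN[B1] = OUT[B0] = {a: +, b: ⊤, c: ⊤, d: -, e: ⊤, f: ⊤}
Applying B1's transfer function to that IN value gives OUT[B1] (row B1 above).

Answer: {a: +, b: ⊤, c: ⊤, d: -, e: -, f: ⊤}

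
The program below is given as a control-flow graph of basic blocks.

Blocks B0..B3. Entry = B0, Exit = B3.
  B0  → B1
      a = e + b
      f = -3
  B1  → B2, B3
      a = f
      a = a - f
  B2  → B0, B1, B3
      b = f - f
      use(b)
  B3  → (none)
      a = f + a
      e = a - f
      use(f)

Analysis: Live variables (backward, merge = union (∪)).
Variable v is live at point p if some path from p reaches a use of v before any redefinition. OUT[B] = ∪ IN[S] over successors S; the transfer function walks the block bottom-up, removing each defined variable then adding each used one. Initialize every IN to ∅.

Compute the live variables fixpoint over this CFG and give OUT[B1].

Answer: {a, e, f}

Working:
Per-block solution:
  B0:  IN={b, e}  OUT={e, f}
  B1:  IN={e, f}  OUT={a, e, f}
  B2:  IN={a, e, f}  OUT={a, b, e, f}
  B3:  IN={a, f}  OUT={}

Merge at B1: OUT[B1] = IN[B2] ⊔ IN[B3] = {a, e, f}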